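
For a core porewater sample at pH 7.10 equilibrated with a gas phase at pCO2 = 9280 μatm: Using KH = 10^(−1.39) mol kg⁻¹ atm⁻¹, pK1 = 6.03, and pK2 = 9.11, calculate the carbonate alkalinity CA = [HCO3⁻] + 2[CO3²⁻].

CA = 4.53 mmol/kg

[CO2*] = KH · pCO2 = 10^(−1.39) × 9280×10^-6 = 3.780×10^-4 mol/kg
α₀ = 1/(1 + K1/[H⁺] + K1K2/[H⁺]²) = 1/(1 + 10^+1.07 + 10^-0.94) = 0.07774
DIC = [CO2*]/α₀ = 3.780×10^-4 / 0.07774 = 4.863 mmol/kg
CA = (α₁ + 2α₂)·DIC = (0.9133 + 2×0.008925) × 4.863 = 4.53 mmol/kg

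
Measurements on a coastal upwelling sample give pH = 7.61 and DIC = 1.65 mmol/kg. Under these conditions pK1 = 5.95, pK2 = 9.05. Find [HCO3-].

α₁ = 1 / (1 + [H⁺]/K1 + K2/[H⁺]) = 1 / (1 + 10^-1.66 + 10^-1.44)
   = 1 / (1 + 0.021878 + 0.036308) = 1/1.0582 = 0.9450
[HCO3⁻] = α₁ × DIC = 0.9450 × 1.65 = 1.56 mmol/kg

[HCO3⁻] = 1.56 mmol/kg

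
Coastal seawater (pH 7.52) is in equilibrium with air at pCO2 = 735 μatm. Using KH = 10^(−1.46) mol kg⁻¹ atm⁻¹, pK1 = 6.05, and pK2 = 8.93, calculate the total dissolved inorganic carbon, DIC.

[CO2*] = KH · pCO2 = 10^(−1.46) × 735×10^-6 = 2.549×10^-5 mol/kg
α₀ = 1/(1 + K1/[H⁺] + K1K2/[H⁺]²) = 1/(1 + 10^+1.47 + 10^+0.06) = 0.03159
DIC = [CO2*]/α₀ = 2.549×10^-5 / 0.03159 = 0.807 mmol/kg

DIC = 0.807 mmol/kg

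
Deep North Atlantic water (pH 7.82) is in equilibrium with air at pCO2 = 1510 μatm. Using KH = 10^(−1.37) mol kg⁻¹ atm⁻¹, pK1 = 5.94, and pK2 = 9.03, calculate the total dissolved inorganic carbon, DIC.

DIC = 5.25 mmol/kg

[CO2*] = KH · pCO2 = 10^(−1.37) × 1510×10^-6 = 6.441×10^-5 mol/kg
α₀ = 1/(1 + K1/[H⁺] + K1K2/[H⁺]²) = 1/(1 + 10^+1.88 + 10^+0.67) = 0.01226
DIC = [CO2*]/α₀ = 6.441×10^-5 / 0.01226 = 5.25 mmol/kg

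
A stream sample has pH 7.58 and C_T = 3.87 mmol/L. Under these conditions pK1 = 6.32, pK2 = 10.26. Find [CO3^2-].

α₂ = 1 / (1 + [H⁺]/K2 + [H⁺]²/(K1K2)) = 1 / (1 + 10^+2.68 + 10^+1.42)
   = 1 / (1 + 478.63 + 26.303) = 1/505.93 = 0.001977
[CO3²⁻] = α₂ × DIC = 0.001977 × 3.87 = 0.00765 mmol/L = 7.65 μmol/L

[CO3²⁻] = 7.65 μmol/L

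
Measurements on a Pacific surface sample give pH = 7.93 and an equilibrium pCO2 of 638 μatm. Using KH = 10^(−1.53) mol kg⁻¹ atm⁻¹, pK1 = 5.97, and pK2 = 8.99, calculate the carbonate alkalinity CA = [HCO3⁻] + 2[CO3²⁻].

CA = 2.02 mmol/kg

[CO2*] = KH · pCO2 = 10^(−1.53) × 638×10^-6 = 1.883×10^-5 mol/kg
α₀ = 1/(1 + K1/[H⁺] + K1K2/[H⁺]²) = 1/(1 + 10^+1.96 + 10^+0.90) = 0.009986
DIC = [CO2*]/α₀ = 1.883×10^-5 / 0.009986 = 1.886 mmol/kg
CA = (α₁ + 2α₂)·DIC = (0.9107 + 2×0.07932) × 1.886 = 2.02 mmol/kg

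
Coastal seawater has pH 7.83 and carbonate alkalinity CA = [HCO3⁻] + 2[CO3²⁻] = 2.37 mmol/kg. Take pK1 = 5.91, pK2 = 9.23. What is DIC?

CA = [HCO3⁻] + 2[CO3²⁻] = (α₁ + 2α₂)·DIC
At pH 7.83: [H⁺]/K1 = 10^-1.92 = 0.012023, K2/[H⁺] = 10^-1.40 = 0.039811
α₁ = 1/(1 + 0.012023 + 0.039811) = 1/1.0518 = 0.9507; α₂ = α₁·K2/[H⁺] = 0.03785
α₁ + 2α₂ = 1.0264
DIC = CA / (α₁ + 2α₂) = 2.37 / 1.0264 = 2.31 mmol/kg

DIC = 2.31 mmol/kg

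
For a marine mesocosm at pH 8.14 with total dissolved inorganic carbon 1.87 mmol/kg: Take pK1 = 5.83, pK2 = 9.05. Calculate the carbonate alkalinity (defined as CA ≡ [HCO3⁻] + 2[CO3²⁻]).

CA = 2.07 mmol/kg

CA = [HCO3⁻] + 2[CO3²⁻] = (α₁ + 2α₂)·DIC
At pH 8.14: [H⁺]/K1 = 10^-2.31 = 0.0048978, K2/[H⁺] = 10^-0.91 = 0.12303
α₁ = 1/(1 + 0.0048978 + 0.12303) = 1/1.1279 = 0.8866; α₂ = α₁·K2/[H⁺] = 0.1091
α₁ + 2α₂ = 1.1047
CA = 1.1047 × 1.87 = 2.07 mmol/kg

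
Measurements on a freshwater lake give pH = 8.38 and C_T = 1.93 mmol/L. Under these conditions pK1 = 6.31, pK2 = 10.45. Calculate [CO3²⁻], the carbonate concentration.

α₂ = 1 / (1 + [H⁺]/K2 + [H⁺]²/(K1K2)) = 1 / (1 + 10^+2.07 + 10^-0.00)
   = 1 / (1 + 117.49 + 1.0000) = 1/119.49 = 0.008369
[CO3²⁻] = α₂ × DIC = 0.008369 × 1.93 = 0.0162 mmol/L = 16.2 μmol/L

[CO3²⁻] = 16.2 μmol/L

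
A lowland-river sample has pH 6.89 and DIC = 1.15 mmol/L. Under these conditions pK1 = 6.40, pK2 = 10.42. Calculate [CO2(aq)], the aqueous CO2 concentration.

[CO2*] = 0.281 mmol/L

α₀ = 1 / (1 + K1/[H⁺] + K1K2/[H⁺]²) = 1 / (1 + 10^+0.49 + 10^-3.04)
   = 1 / (1 + 3.0903 + 0.00091201) = 1/4.0912 = 0.2444
[CO2*] = α₀ × DIC = 0.2444 × 1.15 = 0.281 mmol/L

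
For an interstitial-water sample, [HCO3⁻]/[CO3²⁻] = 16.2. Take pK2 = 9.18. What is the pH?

From K2 = [H⁺][CO3²⁻]/[HCO3⁻]:  pH = pK2 − log₁₀([HCO3⁻]/[CO3²⁻])
log₁₀(16.2) = +1.210
pH = 9.18 − (+1.210) = 7.97

pH = 7.97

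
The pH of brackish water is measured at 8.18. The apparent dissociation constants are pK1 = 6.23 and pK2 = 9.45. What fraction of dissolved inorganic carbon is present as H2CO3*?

α₀ = 0.0105

α₀ = 1 / (1 + K1/[H⁺] + K1K2/[H⁺]²) = 1 / (1 + 10^+1.95 + 10^+0.68)
   = 1 / (1 + 89.125 + 4.7863) = 1/94.911 = 0.01054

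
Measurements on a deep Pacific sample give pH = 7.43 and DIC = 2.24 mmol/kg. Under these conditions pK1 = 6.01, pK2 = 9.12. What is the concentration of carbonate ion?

[CO3²⁻] = 0.0432 mmol/kg

α₂ = 1 / (1 + [H⁺]/K2 + [H⁺]²/(K1K2)) = 1 / (1 + 10^+1.69 + 10^+0.27)
   = 1 / (1 + 48.978 + 1.8621) = 1/51.840 = 0.01929
[CO3²⁻] = α₂ × DIC = 0.01929 × 2.24 = 0.0432 mmol/kg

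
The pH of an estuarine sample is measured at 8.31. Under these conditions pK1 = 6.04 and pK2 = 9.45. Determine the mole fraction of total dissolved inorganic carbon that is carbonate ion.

α₂ = 0.0672

α₂ = 1 / (1 + [H⁺]/K2 + [H⁺]²/(K1K2)) = 1 / (1 + 10^+1.14 + 10^-1.13)
   = 1 / (1 + 13.804 + 0.074131) = 1/14.878 = 0.06721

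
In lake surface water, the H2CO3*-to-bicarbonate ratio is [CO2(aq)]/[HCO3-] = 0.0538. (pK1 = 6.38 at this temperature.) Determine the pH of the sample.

pH = 7.65

From K1 = [H⁺][HCO3-]/[CO2(aq)]:  pH = pK1 − log₁₀([CO2(aq)]/[HCO3-])
log₁₀(0.0538) = -1.269
pH = 6.38 − (-1.269) = 7.65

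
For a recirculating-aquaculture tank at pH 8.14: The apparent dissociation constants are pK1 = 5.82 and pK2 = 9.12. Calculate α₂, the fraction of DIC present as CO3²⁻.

α₂ = 1 / (1 + [H⁺]/K2 + [H⁺]²/(K1K2)) = 1 / (1 + 10^+0.98 + 10^-1.34)
   = 1 / (1 + 9.5499 + 0.045709) = 1/10.596 = 0.09438

α₂ = 0.0944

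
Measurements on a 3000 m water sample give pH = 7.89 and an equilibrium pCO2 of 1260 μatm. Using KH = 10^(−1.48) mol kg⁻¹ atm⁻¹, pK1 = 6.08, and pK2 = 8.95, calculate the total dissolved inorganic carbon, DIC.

[CO2*] = KH · pCO2 = 10^(−1.48) × 1260×10^-6 = 4.172×10^-5 mol/kg
α₀ = 1/(1 + K1/[H⁺] + K1K2/[H⁺]²) = 1/(1 + 10^+1.81 + 10^+0.75) = 0.01405
DIC = [CO2*]/α₀ = 4.172×10^-5 / 0.01405 = 2.97 mmol/kg

DIC = 2.97 mmol/kg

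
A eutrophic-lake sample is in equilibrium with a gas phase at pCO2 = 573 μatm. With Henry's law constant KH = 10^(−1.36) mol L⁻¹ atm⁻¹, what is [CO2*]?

[CO2*] = 25.0 μmol/L

KH = 10^(−1.36) = 4.365×10^-2 mol L⁻¹ atm⁻¹
[CO2*] = KH · pCO2 = 4.365×10^-2 × 573×10^-6 atm = 2.50×10^-5 mol/L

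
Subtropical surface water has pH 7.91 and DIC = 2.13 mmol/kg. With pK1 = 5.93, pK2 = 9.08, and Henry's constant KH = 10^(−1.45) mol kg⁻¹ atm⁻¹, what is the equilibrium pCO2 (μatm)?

α₀ = 1 / (1 + K1/[H⁺] + K1K2/[H⁺]²) = 1 / (1 + 10^+1.98 + 10^+0.81)
   = 1 / (1 + 95.499 + 6.4565) = 1/102.96 = 0.009713
[CO2*] = α₀ × DIC = 0.009713 × 2.13 = 0.02069 mmol/kg
pCO2 = [CO2*]/KH = 2.069×10^-5 / 3.548×10^-2 = 583 μatm

pCO2 = 583 μatm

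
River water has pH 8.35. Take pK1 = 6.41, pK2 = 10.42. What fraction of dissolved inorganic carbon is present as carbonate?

α₂ = 1 / (1 + [H⁺]/K2 + [H⁺]²/(K1K2)) = 1 / (1 + 10^+2.07 + 10^+0.13)
   = 1 / (1 + 117.49 + 1.3490) = 1/119.84 = 0.008345

α₂ = 0.00834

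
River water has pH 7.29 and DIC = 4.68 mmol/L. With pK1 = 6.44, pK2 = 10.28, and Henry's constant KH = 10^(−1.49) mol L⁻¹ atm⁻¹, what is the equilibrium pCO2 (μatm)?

α₀ = 1 / (1 + K1/[H⁺] + K1K2/[H⁺]²) = 1 / (1 + 10^+0.85 + 10^-2.14)
   = 1 / (1 + 7.0795 + 0.0072444) = 1/8.0867 = 0.1237
[CO2*] = α₀ × DIC = 0.1237 × 4.68 = 0.5787 mmol/L
pCO2 = [CO2*]/KH = 5.787×10^-4 / 3.236×10^-2 = 1.79×10^4 μatm

pCO2 = 1.79×10^4 μatm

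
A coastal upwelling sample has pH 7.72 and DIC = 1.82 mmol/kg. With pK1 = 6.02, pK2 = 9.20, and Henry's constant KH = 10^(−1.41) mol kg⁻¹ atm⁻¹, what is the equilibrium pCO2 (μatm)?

α₀ = 1 / (1 + K1/[H⁺] + K1K2/[H⁺]²) = 1 / (1 + 10^+1.70 + 10^+0.22)
   = 1 / (1 + 50.119 + 1.6596) = 1/52.778 = 0.01895
[CO2*] = α₀ × DIC = 0.01895 × 1.82 = 0.03448 mmol/kg
pCO2 = [CO2*]/KH = 3.448×10^-5 / 3.890×10^-2 = 886 μatm

pCO2 = 886 μatm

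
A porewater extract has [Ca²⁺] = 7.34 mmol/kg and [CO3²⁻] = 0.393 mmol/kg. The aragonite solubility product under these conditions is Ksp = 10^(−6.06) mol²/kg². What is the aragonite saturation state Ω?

Ω = 3.31

Ksp = 10^(−6.06) = 8.710×10^-7
Ω = [Ca²⁺][CO3²⁻]/Ksp = (7.34×10^-3)(0.393×10^-3) / 8.710×10^-7 = 3.31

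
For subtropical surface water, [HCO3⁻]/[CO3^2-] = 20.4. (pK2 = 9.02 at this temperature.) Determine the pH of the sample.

pH = 7.71

From K2 = [H⁺][CO3^2-]/[HCO3⁻]:  pH = pK2 − log₁₀([HCO3⁻]/[CO3^2-])
log₁₀(20.4) = +1.310
pH = 9.02 − (+1.310) = 7.71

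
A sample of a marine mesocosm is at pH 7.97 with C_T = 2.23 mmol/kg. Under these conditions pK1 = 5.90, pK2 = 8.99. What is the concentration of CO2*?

[CO2*] = 17.2 μmol/kg

α₀ = 1 / (1 + K1/[H⁺] + K1K2/[H⁺]²) = 1 / (1 + 10^+2.07 + 10^+1.05)
   = 1 / (1 + 117.49 + 11.220) = 1/129.71 = 0.007710
[CO2*] = α₀ × DIC = 0.007710 × 2.23 = 0.0172 mmol/kg = 17.2 μmol/kg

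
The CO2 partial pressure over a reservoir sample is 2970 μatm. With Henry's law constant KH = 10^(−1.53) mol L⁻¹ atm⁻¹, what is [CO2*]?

KH = 10^(−1.53) = 2.951×10^-2 mol L⁻¹ atm⁻¹
[CO2*] = KH · pCO2 = 2.951×10^-2 × 2970×10^-6 atm = 8.77×10^-5 mol/L

[CO2*] = 87.7 μmol/L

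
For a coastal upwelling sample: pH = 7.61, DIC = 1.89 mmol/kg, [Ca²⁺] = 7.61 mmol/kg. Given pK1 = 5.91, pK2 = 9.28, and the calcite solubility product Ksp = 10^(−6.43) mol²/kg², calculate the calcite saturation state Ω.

Ω = 0.795

α₂ = 1 / (1 + [H⁺]/K2 + [H⁺]²/(K1K2)) = 1 / (1 + 10^+1.67 + 10^-0.03)
   = 1 / (1 + 46.774 + 0.93325) = 1/48.707 = 0.02053
[CO3²⁻] = α₂ × DIC = 0.02053 × 1.89 = 0.03880 mmol/kg
Ksp = 10^(−6.43) = 3.715×10^-7
Ω = [Ca²⁺][CO3²⁻]/Ksp = (7.61×10^-3)(3.880×10^-5) / 3.715×10^-7 = 0.795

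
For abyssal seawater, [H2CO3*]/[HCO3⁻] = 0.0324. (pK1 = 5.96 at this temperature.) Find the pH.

From K1 = [H⁺][HCO3⁻]/[H2CO3*]:  pH = pK1 − log₁₀([H2CO3*]/[HCO3⁻])
log₁₀(0.0324) = -1.489
pH = 5.96 − (-1.489) = 7.45

pH = 7.45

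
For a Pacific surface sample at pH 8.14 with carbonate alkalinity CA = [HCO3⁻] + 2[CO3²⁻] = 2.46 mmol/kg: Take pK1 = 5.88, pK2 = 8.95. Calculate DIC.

DIC = 2.18 mmol/kg

CA = [HCO3⁻] + 2[CO3²⁻] = (α₁ + 2α₂)·DIC
At pH 8.14: [H⁺]/K1 = 10^-2.26 = 0.0054954, K2/[H⁺] = 10^-0.81 = 0.15488
α₁ = 1/(1 + 0.0054954 + 0.15488) = 1/1.1604 = 0.8618; α₂ = α₁·K2/[H⁺] = 0.1335
α₁ + 2α₂ = 1.1287
DIC = CA / (α₁ + 2α₂) = 2.46 / 1.1287 = 2.18 mmol/kg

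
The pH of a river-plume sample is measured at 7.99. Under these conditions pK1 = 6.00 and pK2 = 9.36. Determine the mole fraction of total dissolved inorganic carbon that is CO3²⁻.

α₂ = 0.0405

α₂ = 1 / (1 + [H⁺]/K2 + [H⁺]²/(K1K2)) = 1 / (1 + 10^+1.37 + 10^-0.62)
   = 1 / (1 + 23.442 + 0.23988) = 1/24.682 = 0.04052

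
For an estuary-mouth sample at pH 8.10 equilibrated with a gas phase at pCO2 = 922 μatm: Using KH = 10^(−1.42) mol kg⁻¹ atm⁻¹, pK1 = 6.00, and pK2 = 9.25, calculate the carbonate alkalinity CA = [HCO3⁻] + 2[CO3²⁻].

CA = 5.04 mmol/kg

[CO2*] = KH · pCO2 = 10^(−1.42) × 922×10^-6 = 3.505×10^-5 mol/kg
α₀ = 1/(1 + K1/[H⁺] + K1K2/[H⁺]²) = 1/(1 + 10^+2.10 + 10^+0.95) = 0.007363
DIC = [CO2*]/α₀ = 3.505×10^-5 / 0.007363 = 4.760 mmol/kg
CA = (α₁ + 2α₂)·DIC = (0.9270 + 2×0.06563) × 4.760 = 5.04 mmol/kg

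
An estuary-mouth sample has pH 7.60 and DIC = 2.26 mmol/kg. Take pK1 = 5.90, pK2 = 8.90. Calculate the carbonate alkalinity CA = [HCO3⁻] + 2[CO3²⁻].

CA = 2.32 mmol/kg

CA = [HCO3⁻] + 2[CO3²⁻] = (α₁ + 2α₂)·DIC
At pH 7.60: [H⁺]/K1 = 10^-1.70 = 0.019953, K2/[H⁺] = 10^-1.30 = 0.050119
α₁ = 1/(1 + 0.019953 + 0.050119) = 1/1.0701 = 0.9345; α₂ = α₁·K2/[H⁺] = 0.04684
α₁ + 2α₂ = 1.0282
CA = 1.0282 × 2.26 = 2.32 mmol/kg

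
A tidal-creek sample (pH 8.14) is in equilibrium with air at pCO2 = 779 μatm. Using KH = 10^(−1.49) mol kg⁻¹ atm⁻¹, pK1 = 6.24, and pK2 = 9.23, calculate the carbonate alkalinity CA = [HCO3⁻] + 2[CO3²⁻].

[CO2*] = KH · pCO2 = 10^(−1.49) × 779×10^-6 = 2.521×10^-5 mol/kg
α₀ = 1/(1 + K1/[H⁺] + K1K2/[H⁺]²) = 1/(1 + 10^+1.90 + 10^+0.81) = 0.01151
DIC = [CO2*]/α₀ = 2.521×10^-5 / 0.01151 = 2.190 mmol/kg
CA = (α₁ + 2α₂)·DIC = (0.9142 + 2×0.07431) × 2.190 = 2.33 mmol/kg

CA = 2.33 mmol/kg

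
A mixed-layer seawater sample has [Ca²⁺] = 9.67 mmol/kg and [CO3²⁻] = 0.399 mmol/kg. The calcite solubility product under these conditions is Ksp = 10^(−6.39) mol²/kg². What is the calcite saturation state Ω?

Ω = 9.47

Ksp = 10^(−6.39) = 4.074×10^-7
Ω = [Ca²⁺][CO3²⁻]/Ksp = (9.67×10^-3)(0.399×10^-3) / 4.074×10^-7 = 9.47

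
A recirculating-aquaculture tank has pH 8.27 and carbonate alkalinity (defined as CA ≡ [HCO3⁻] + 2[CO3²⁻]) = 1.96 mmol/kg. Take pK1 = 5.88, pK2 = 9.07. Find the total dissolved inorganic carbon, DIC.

DIC = 1.73 mmol/kg

CA = [HCO3⁻] + 2[CO3²⁻] = (α₁ + 2α₂)·DIC
At pH 8.27: [H⁺]/K1 = 10^-2.39 = 0.0040738, K2/[H⁺] = 10^-0.80 = 0.15849
α₁ = 1/(1 + 0.0040738 + 0.15849) = 1/1.1626 = 0.8602; α₂ = α₁·K2/[H⁺] = 0.1363
α₁ + 2α₂ = 1.1328
DIC = CA / (α₁ + 2α₂) = 1.96 / 1.1328 = 1.73 mmol/kg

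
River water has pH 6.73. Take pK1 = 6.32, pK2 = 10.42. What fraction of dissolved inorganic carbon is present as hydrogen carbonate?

α₁ = 1 / (1 + [H⁺]/K1 + K2/[H⁺]) = 1 / (1 + 10^-0.41 + 10^-3.69)
   = 1 / (1 + 0.38905 + 0.00020417) = 1/1.3892 = 0.7198

α₁ = 0.720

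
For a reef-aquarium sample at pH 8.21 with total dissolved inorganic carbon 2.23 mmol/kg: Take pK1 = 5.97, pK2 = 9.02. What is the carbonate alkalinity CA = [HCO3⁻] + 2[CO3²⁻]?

CA = [HCO3⁻] + 2[CO3²⁻] = (α₁ + 2α₂)·DIC
At pH 8.21: [H⁺]/K1 = 10^-2.24 = 0.0057544, K2/[H⁺] = 10^-0.81 = 0.15488
α₁ = 1/(1 + 0.0057544 + 0.15488) = 1/1.1606 = 0.8616; α₂ = α₁·K2/[H⁺] = 0.1334
α₁ + 2α₂ = 1.1285
CA = 1.1285 × 2.23 = 2.52 mmol/kg

CA = 2.52 mmol/kg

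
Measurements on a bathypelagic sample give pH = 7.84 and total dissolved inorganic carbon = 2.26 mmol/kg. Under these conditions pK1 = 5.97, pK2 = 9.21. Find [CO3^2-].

α₂ = 1 / (1 + [H⁺]/K2 + [H⁺]²/(K1K2)) = 1 / (1 + 10^+1.37 + 10^-0.50)
   = 1 / (1 + 23.442 + 0.31623) = 1/24.759 = 0.04039
[CO3²⁻] = α₂ × DIC = 0.04039 × 2.26 = 0.0913 mmol/kg

[CO3²⁻] = 0.0913 mmol/kg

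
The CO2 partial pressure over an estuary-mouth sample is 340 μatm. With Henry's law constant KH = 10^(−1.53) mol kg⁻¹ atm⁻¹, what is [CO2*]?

KH = 10^(−1.53) = 2.951×10^-2 mol kg⁻¹ atm⁻¹
[CO2*] = KH · pCO2 = 2.951×10^-2 × 340×10^-6 atm = 1.00×10^-5 mol/kg

[CO2*] = 10.0 μmol/kg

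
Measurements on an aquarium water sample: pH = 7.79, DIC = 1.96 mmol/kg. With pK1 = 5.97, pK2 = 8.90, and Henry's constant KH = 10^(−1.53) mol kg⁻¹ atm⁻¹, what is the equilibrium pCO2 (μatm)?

pCO2 = 920 μatm

α₀ = 1 / (1 + K1/[H⁺] + K1K2/[H⁺]²) = 1 / (1 + 10^+1.82 + 10^+0.71)
   = 1 / (1 + 66.069 + 5.1286) = 1/72.198 = 0.01385
[CO2*] = α₀ × DIC = 0.01385 × 1.96 = 0.02715 mmol/kg
pCO2 = [CO2*]/KH = 2.715×10^-5 / 2.951×10^-2 = 920 μatm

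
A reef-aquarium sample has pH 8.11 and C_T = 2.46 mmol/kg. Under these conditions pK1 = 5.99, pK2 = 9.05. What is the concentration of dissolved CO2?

[CO2*] = 16.6 μmol/kg

α₀ = 1 / (1 + K1/[H⁺] + K1K2/[H⁺]²) = 1 / (1 + 10^+2.12 + 10^+1.18)
   = 1 / (1 + 131.83 + 15.136) = 1/147.96 = 0.006759
[CO2*] = α₀ × DIC = 0.006759 × 2.46 = 0.0166 mmol/kg = 16.6 μmol/kg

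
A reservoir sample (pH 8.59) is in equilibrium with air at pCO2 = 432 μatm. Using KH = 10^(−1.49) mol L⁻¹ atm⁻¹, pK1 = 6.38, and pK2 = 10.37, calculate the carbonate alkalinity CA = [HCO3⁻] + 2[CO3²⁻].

[CO2*] = KH · pCO2 = 10^(−1.49) × 432×10^-6 = 1.398×10^-5 mol/L
α₀ = 1/(1 + K1/[H⁺] + K1K2/[H⁺]²) = 1/(1 + 10^+2.21 + 10^+0.43) = 0.006029
DIC = [CO2*]/α₀ = 1.398×10^-5 / 0.006029 = 2.319 mmol/L
CA = (α₁ + 2α₂)·DIC = (0.9777 + 2×0.01623) × 2.319 = 2.34 mmol/L

CA = 2.34 mmol/L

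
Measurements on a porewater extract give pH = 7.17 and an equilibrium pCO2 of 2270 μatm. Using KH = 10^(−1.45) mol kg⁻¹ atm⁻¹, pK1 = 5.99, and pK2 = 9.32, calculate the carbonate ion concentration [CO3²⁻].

[CO2*] = KH · pCO2 = 10^(−1.45) × 2270×10^-6 = 8.054×10^-5 mol/kg
α₀ = 1/(1 + K1/[H⁺] + K1K2/[H⁺]²) = 1/(1 + 10^+1.18 + 10^-0.97) = 0.06157
DIC = [CO2*]/α₀ = 8.054×10^-5 / 0.06157 = 1.308 mmol/kg
[CO3²⁻] = α₂·DIC; α₂ = 0.006597, so [CO3²⁻] = 0.006597 × 1.308 = 0.00863 mmol/kg = 8.63 μmol/kg

[CO3²⁻] = 8.63 μmol/kg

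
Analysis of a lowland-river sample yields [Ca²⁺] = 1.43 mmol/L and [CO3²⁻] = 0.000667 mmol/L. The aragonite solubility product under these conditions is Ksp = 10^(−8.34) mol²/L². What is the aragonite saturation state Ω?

Ksp = 10^(−8.34) = 4.571×10^-9
Ω = [Ca²⁺][CO3²⁻]/Ksp = (1.43×10^-3)(0.000667×10^-3) / 4.571×10^-9 = 0.209

Ω = 0.209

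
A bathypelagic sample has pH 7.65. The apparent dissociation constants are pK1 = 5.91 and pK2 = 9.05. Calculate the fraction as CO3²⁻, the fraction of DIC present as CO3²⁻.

α₂ = 1 / (1 + [H⁺]/K2 + [H⁺]²/(K1K2)) = 1 / (1 + 10^+1.40 + 10^-0.34)
   = 1 / (1 + 25.119 + 0.45709) = 1/26.576 = 0.03763

α₂ = 0.0376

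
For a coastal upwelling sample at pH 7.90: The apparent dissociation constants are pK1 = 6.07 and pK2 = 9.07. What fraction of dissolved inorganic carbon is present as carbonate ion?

α₂ = 0.0625

α₂ = 1 / (1 + [H⁺]/K2 + [H⁺]²/(K1K2)) = 1 / (1 + 10^+1.17 + 10^-0.66)
   = 1 / (1 + 14.791 + 0.21878) = 1/16.010 = 0.06246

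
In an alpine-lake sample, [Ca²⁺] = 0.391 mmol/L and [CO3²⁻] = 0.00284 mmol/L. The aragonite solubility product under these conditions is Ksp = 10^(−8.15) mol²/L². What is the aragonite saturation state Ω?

Ω = 0.157

Ksp = 10^(−8.15) = 7.079×10^-9
Ω = [Ca²⁺][CO3²⁻]/Ksp = (0.391×10^-3)(0.00284×10^-3) / 7.079×10^-9 = 0.157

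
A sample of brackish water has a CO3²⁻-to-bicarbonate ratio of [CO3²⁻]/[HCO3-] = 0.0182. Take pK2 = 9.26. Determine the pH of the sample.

pH = 7.52

From K2 = [H⁺][CO3²⁻]/[HCO3-]:  pH = pK2 + log₁₀([CO3²⁻]/[HCO3-])
log₁₀(0.0182) = -1.740
pH = 9.26 + (-1.740) = 7.52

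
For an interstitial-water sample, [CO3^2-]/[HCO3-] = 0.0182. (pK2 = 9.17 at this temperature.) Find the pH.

From K2 = [H⁺][CO3^2-]/[HCO3-]:  pH = pK2 + log₁₀([CO3^2-]/[HCO3-])
log₁₀(0.0182) = -1.740
pH = 9.17 + (-1.740) = 7.43

pH = 7.43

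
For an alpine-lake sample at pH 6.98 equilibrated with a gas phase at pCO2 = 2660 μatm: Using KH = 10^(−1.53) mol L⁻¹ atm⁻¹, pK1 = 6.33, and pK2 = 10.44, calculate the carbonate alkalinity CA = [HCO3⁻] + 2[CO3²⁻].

[CO2*] = KH · pCO2 = 10^(−1.53) × 2660×10^-6 = 7.850×10^-5 mol/L
α₀ = 1/(1 + K1/[H⁺] + K1K2/[H⁺]²) = 1/(1 + 10^+0.65 + 10^-2.81) = 0.1829
DIC = [CO2*]/α₀ = 7.850×10^-5 / 0.1829 = 0.4293 mmol/L
CA = (α₁ + 2α₂)·DIC = (0.8168 + 2×0.0002832) × 0.4293 = 0.351 mmol/L

CA = 0.351 mmol/L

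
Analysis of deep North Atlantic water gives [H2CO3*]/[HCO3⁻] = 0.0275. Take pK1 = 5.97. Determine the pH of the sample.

From K1 = [H⁺][HCO3⁻]/[H2CO3*]:  pH = pK1 − log₁₀([H2CO3*]/[HCO3⁻])
log₁₀(0.0275) = -1.561
pH = 5.97 − (-1.561) = 7.53

pH = 7.53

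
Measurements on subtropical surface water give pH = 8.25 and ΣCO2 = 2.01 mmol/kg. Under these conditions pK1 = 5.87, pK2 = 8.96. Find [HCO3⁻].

[HCO3⁻] = 1.68 mmol/kg

α₁ = 1 / (1 + [H⁺]/K1 + K2/[H⁺]) = 1 / (1 + 10^-2.38 + 10^-0.71)
   = 1 / (1 + 0.0041687 + 0.19498) = 1/1.1992 = 0.8339
[HCO3⁻] = α₁ × DIC = 0.8339 × 2.01 = 1.68 mmol/kg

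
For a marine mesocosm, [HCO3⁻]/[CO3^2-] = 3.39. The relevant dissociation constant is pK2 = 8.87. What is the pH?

pH = 8.34

From K2 = [H⁺][CO3^2-]/[HCO3⁻]:  pH = pK2 − log₁₀([HCO3⁻]/[CO3^2-])
log₁₀(3.39) = +0.530
pH = 8.87 − (+0.530) = 8.34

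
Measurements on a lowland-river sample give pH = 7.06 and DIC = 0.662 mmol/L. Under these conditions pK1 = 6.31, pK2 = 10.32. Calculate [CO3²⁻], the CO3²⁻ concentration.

α₂ = 1 / (1 + [H⁺]/K2 + [H⁺]²/(K1K2)) = 1 / (1 + 10^+3.26 + 10^+2.51)
   = 1 / (1 + 1819.7 + 323.59) = 1/2144.3 = 0.0004664
[CO3²⁻] = α₂ × DIC = 0.0004664 × 0.662 = 0.000309 mmol/L = 0.309 μmol/L

[CO3²⁻] = 0.309 μmol/L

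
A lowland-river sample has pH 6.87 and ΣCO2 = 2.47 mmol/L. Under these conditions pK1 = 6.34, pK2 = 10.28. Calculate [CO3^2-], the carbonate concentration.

α₂ = 1 / (1 + [H⁺]/K2 + [H⁺]²/(K1K2)) = 1 / (1 + 10^+3.41 + 10^+2.88)
   = 1 / (1 + 2570.4 + 758.58) = 1/3330.0 = 0.0003003
[CO3²⁻] = α₂ × DIC = 0.0003003 × 2.47 = 0.000742 mmol/L = 0.742 μmol/L

[CO3²⁻] = 0.742 μmol/L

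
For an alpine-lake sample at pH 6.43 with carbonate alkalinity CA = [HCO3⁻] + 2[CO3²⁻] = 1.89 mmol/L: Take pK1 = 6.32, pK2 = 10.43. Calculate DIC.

CA = [HCO3⁻] + 2[CO3²⁻] = (α₁ + 2α₂)·DIC
At pH 6.43: [H⁺]/K1 = 10^-0.11 = 0.77625, K2/[H⁺] = 10^-4.00 = 0.00010000
α₁ = 1/(1 + 0.77625 + 0.00010000) = 1/1.7763 = 0.5630; α₂ = α₁·K2/[H⁺] = 5.630×10^-5
α₁ + 2α₂ = 0.5631
DIC = CA / (α₁ + 2α₂) = 1.89 / 0.5631 = 3.36 mmol/L

DIC = 3.36 mmol/L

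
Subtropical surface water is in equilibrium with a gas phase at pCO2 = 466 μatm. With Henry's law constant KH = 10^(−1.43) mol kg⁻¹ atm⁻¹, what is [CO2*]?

KH = 10^(−1.43) = 3.715×10^-2 mol kg⁻¹ atm⁻¹
[CO2*] = KH · pCO2 = 3.715×10^-2 × 466×10^-6 atm = 1.73×10^-5 mol/kg

[CO2*] = 17.3 μmol/kg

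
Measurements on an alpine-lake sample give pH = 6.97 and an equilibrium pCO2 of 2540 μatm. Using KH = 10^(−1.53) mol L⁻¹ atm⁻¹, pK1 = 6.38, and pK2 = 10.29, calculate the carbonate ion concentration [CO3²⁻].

[CO2*] = KH · pCO2 = 10^(−1.53) × 2540×10^-6 = 7.496×10^-5 mol/L
α₀ = 1/(1 + K1/[H⁺] + K1K2/[H⁺]²) = 1/(1 + 10^+0.59 + 10^-2.73) = 0.2044
DIC = [CO2*]/α₀ = 7.496×10^-5 / 0.2044 = 0.3667 mmol/L
[CO3²⁻] = α₂·DIC; α₂ = 0.0003806, so [CO3²⁻] = 0.0003806 × 0.3667 = 0.000140 mmol/L = 0.140 μmol/L

[CO3²⁻] = 0.140 μmol/L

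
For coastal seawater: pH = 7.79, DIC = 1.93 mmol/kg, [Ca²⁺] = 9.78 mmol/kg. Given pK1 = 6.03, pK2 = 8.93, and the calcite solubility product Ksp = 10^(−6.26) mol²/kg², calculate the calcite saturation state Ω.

Ω = 2.28

α₂ = 1 / (1 + [H⁺]/K2 + [H⁺]²/(K1K2)) = 1 / (1 + 10^+1.14 + 10^-0.62)
   = 1 / (1 + 13.804 + 0.23988) = 1/15.044 = 0.06647
[CO3²⁻] = α₂ × DIC = 0.06647 × 1.93 = 0.1283 mmol/kg
Ksp = 10^(−6.26) = 5.495×10^-7
Ω = [Ca²⁺][CO3²⁻]/Ksp = (9.78×10^-3)(1.283×10^-4) / 5.495×10^-7 = 2.28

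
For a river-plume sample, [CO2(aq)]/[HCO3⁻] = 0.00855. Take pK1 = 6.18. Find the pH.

From K1 = [H⁺][HCO3⁻]/[CO2(aq)]:  pH = pK1 − log₁₀([CO2(aq)]/[HCO3⁻])
log₁₀(0.00855) = -2.068
pH = 6.18 − (-2.068) = 8.25

pH = 8.25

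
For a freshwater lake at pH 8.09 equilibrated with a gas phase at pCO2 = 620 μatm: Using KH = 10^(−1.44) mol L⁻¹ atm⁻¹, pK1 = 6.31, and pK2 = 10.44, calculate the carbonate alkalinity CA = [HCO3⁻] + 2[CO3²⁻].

[CO2*] = KH · pCO2 = 10^(−1.44) × 620×10^-6 = 2.251×10^-5 mol/L
α₀ = 1/(1 + K1/[H⁺] + K1K2/[H⁺]²) = 1/(1 + 10^+1.78 + 10^-0.57) = 0.01625
DIC = [CO2*]/α₀ = 2.251×10^-5 / 0.01625 = 1.385 mmol/L
CA = (α₁ + 2α₂)·DIC = (0.9794 + 2×0.004375) × 1.385 = 1.37 mmol/L

CA = 1.37 mmol/L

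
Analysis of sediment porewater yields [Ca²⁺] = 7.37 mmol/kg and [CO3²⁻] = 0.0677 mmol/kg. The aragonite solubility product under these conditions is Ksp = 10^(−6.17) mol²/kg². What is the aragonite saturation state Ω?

Ω = 0.738

Ksp = 10^(−6.17) = 6.761×10^-7
Ω = [Ca²⁺][CO3²⁻]/Ksp = (7.37×10^-3)(0.0677×10^-3) / 6.761×10^-7 = 0.738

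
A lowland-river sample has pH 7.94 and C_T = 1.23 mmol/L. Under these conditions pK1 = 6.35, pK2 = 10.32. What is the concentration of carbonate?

α₂ = 1 / (1 + [H⁺]/K2 + [H⁺]²/(K1K2)) = 1 / (1 + 10^+2.38 + 10^+0.79)
   = 1 / (1 + 239.88 + 6.1660) = 1/247.05 = 0.004048
[CO3²⁻] = α₂ × DIC = 0.004048 × 1.23 = 0.00498 mmol/L = 4.98 μmol/L

[CO3²⁻] = 4.98 μmol/L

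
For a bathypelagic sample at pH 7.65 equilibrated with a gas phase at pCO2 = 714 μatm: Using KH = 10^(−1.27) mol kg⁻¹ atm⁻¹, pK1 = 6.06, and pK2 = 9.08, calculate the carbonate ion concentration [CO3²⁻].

[CO3²⁻] = 0.0554 mmol/kg

[CO2*] = KH · pCO2 = 10^(−1.27) × 714×10^-6 = 3.834×10^-5 mol/kg
α₀ = 1/(1 + K1/[H⁺] + K1K2/[H⁺]²) = 1/(1 + 10^+1.59 + 10^+0.16) = 0.02418
DIC = [CO2*]/α₀ = 3.834×10^-5 / 0.02418 = 1.586 mmol/kg
[CO3²⁻] = α₂·DIC; α₂ = 0.03496, so [CO3²⁻] = 0.03496 × 1.586 = 0.0554 mmol/kg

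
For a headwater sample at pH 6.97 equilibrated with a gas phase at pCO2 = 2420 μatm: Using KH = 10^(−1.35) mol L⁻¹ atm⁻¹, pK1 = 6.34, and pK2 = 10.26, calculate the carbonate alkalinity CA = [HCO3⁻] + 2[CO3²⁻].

CA = 0.462 mmol/L

[CO2*] = KH · pCO2 = 10^(−1.35) × 2420×10^-6 = 1.081×10^-4 mol/L
α₀ = 1/(1 + K1/[H⁺] + K1K2/[H⁺]²) = 1/(1 + 10^+0.63 + 10^-2.66) = 0.1898
DIC = [CO2*]/α₀ = 1.081×10^-4 / 0.1898 = 0.5695 mmol/L
CA = (α₁ + 2α₂)·DIC = (0.8098 + 2×0.0004153) × 0.5695 = 0.462 mmol/L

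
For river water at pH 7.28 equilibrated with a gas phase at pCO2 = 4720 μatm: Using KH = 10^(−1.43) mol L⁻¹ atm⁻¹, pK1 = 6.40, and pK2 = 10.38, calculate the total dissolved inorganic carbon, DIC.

DIC = 1.51 mmol/L

[CO2*] = KH · pCO2 = 10^(−1.43) × 4720×10^-6 = 1.754×10^-4 mol/L
α₀ = 1/(1 + K1/[H⁺] + K1K2/[H⁺]²) = 1/(1 + 10^+0.88 + 10^-2.22) = 0.1164
DIC = [CO2*]/α₀ = 1.754×10^-4 / 0.1164 = 1.51 mmol/L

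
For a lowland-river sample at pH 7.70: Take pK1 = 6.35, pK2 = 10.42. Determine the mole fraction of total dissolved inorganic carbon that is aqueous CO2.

α₀ = 1 / (1 + K1/[H⁺] + K1K2/[H⁺]²) = 1 / (1 + 10^+1.35 + 10^-1.37)
   = 1 / (1 + 22.387 + 0.042658) = 1/23.430 = 0.04268

α₀ = 0.0427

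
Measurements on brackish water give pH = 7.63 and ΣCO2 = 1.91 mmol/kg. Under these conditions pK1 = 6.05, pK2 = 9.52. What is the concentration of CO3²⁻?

α₂ = 1 / (1 + [H⁺]/K2 + [H⁺]²/(K1K2)) = 1 / (1 + 10^+1.89 + 10^+0.31)
   = 1 / (1 + 77.625 + 2.0417) = 1/80.666 = 0.01240
[CO3²⁻] = α₂ × DIC = 0.01240 × 1.91 = 0.0237 mmol/kg

[CO3²⁻] = 0.0237 mmol/kg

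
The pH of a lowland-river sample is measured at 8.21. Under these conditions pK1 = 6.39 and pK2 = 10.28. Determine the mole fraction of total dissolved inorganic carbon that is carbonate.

α₂ = 0.00831

α₂ = 1 / (1 + [H⁺]/K2 + [H⁺]²/(K1K2)) = 1 / (1 + 10^+2.07 + 10^+0.25)
   = 1 / (1 + 117.49 + 1.7783) = 1/120.27 = 0.008315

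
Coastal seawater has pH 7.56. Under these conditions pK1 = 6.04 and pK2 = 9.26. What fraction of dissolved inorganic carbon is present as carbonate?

α₂ = 0.0190

α₂ = 1 / (1 + [H⁺]/K2 + [H⁺]²/(K1K2)) = 1 / (1 + 10^+1.70 + 10^+0.18)
   = 1 / (1 + 50.119 + 1.5136) = 1/52.632 = 0.01900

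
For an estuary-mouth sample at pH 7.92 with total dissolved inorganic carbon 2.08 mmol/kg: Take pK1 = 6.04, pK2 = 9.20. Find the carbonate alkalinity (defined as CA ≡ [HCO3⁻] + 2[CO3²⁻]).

CA = [HCO3⁻] + 2[CO3²⁻] = (α₁ + 2α₂)·DIC
At pH 7.92: [H⁺]/K1 = 10^-1.88 = 0.013183, K2/[H⁺] = 10^-1.28 = 0.052481
α₁ = 1/(1 + 0.013183 + 0.052481) = 1/1.0657 = 0.9384; α₂ = α₁·K2/[H⁺] = 0.04925
α₁ + 2α₂ = 1.0369
CA = 1.0369 × 2.08 = 2.16 mmol/kg

CA = 2.16 mmol/kg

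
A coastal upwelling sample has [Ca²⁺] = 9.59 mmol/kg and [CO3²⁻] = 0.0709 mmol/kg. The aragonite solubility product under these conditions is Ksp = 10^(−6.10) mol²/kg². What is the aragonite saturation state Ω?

Ksp = 10^(−6.10) = 7.943×10^-7
Ω = [Ca²⁺][CO3²⁻]/Ksp = (9.59×10^-3)(0.0709×10^-3) / 7.943×10^-7 = 0.856

Ω = 0.856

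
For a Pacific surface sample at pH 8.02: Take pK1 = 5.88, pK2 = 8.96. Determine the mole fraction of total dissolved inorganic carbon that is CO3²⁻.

α₂ = 0.102

α₂ = 1 / (1 + [H⁺]/K2 + [H⁺]²/(K1K2)) = 1 / (1 + 10^+0.94 + 10^-1.20)
   = 1 / (1 + 8.7096 + 0.063096) = 1/9.7727 = 0.1023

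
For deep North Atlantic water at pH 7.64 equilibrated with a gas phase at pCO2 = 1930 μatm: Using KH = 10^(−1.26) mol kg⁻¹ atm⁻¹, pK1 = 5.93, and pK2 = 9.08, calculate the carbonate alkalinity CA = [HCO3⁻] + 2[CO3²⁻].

CA = 5.83 mmol/kg

[CO2*] = KH · pCO2 = 10^(−1.26) × 1930×10^-6 = 1.061×10^-4 mol/kg
α₀ = 1/(1 + K1/[H⁺] + K1K2/[H⁺]²) = 1/(1 + 10^+1.71 + 10^+0.27) = 0.01847
DIC = [CO2*]/α₀ = 1.061×10^-4 / 0.01847 = 5.743 mmol/kg
CA = (α₁ + 2α₂)·DIC = (0.9471 + 2×0.03439) × 5.743 = 5.83 mmol/kg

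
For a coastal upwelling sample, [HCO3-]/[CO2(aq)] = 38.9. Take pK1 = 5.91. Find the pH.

pH = 7.50

From K1 = [H⁺][HCO3-]/[CO2(aq)]:  pH = pK1 + log₁₀([HCO3-]/[CO2(aq)])
log₁₀(38.9) = +1.590
pH = 5.91 + (+1.590) = 7.50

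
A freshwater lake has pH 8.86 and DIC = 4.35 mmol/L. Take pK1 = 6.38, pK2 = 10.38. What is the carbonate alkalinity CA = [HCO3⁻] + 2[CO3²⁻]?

CA = 4.46 mmol/L

CA = [HCO3⁻] + 2[CO3²⁻] = (α₁ + 2α₂)·DIC
At pH 8.86: [H⁺]/K1 = 10^-2.48 = 0.0033113, K2/[H⁺] = 10^-1.52 = 0.030200
α₁ = 1/(1 + 0.0033113 + 0.030200) = 1/1.0335 = 0.9676; α₂ = α₁·K2/[H⁺] = 0.02922
α₁ + 2α₂ = 1.0260
CA = 1.0260 × 4.35 = 4.46 mmol/L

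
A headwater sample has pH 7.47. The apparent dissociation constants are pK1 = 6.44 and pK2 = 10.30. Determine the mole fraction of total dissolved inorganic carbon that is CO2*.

α₀ = 0.0852

α₀ = 1 / (1 + K1/[H⁺] + K1K2/[H⁺]²) = 1 / (1 + 10^+1.03 + 10^-1.80)
   = 1 / (1 + 10.715 + 0.015849) = 1/11.731 = 0.08524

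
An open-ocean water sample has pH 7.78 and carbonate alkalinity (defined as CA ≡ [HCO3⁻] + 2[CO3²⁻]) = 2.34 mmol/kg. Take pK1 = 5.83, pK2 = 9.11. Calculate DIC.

DIC = 2.26 mmol/kg

CA = [HCO3⁻] + 2[CO3²⁻] = (α₁ + 2α₂)·DIC
At pH 7.78: [H⁺]/K1 = 10^-1.95 = 0.011220, K2/[H⁺] = 10^-1.33 = 0.046774
α₁ = 1/(1 + 0.011220 + 0.046774) = 1/1.0580 = 0.9452; α₂ = α₁·K2/[H⁺] = 0.04421
α₁ + 2α₂ = 1.0336
DIC = CA / (α₁ + 2α₂) = 2.34 / 1.0336 = 2.26 mmol/kg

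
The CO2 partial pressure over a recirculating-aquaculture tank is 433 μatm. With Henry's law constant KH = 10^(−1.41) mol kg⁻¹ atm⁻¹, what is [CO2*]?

KH = 10^(−1.41) = 3.890×10^-2 mol kg⁻¹ atm⁻¹
[CO2*] = KH · pCO2 = 3.890×10^-2 × 433×10^-6 atm = 1.68×10^-5 mol/kg

[CO2*] = 16.8 μmol/kg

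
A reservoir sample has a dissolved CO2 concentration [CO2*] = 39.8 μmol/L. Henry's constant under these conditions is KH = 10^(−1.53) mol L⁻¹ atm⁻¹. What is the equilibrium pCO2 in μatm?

KH = 10^(−1.53) = 2.951×10^-2 mol L⁻¹ atm⁻¹
pCO2 = [CO2*]/KH = 39.8×10^-6 / 2.951×10^-2 = 1.35×10^-3 atm = 1350 μatm

pCO2 = 1350 μatm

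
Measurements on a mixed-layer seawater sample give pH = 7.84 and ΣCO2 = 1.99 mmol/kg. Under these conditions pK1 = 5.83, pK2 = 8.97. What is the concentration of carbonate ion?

α₂ = 1 / (1 + [H⁺]/K2 + [H⁺]²/(K1K2)) = 1 / (1 + 10^+1.13 + 10^-0.88)
   = 1 / (1 + 13.490 + 0.13183) = 1/14.621 = 0.06839
[CO3²⁻] = α₂ × DIC = 0.06839 × 1.99 = 0.136 mmol/kg

[CO3²⁻] = 0.136 mmol/kg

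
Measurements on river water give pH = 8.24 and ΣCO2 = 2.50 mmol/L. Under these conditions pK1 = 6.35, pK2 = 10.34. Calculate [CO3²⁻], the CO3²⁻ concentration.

α₂ = 1 / (1 + [H⁺]/K2 + [H⁺]²/(K1K2)) = 1 / (1 + 10^+2.10 + 10^+0.21)
   = 1 / (1 + 125.89 + 1.6218) = 1/128.51 = 0.007781
[CO3²⁻] = α₂ × DIC = 0.007781 × 2.50 = 0.0195 mmol/L = 19.5 μmol/L

[CO3²⁻] = 19.5 μmol/L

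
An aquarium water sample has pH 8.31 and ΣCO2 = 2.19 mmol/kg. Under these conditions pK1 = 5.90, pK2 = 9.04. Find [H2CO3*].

[CO2*] = 7.16 μmol/kg

α₀ = 1 / (1 + K1/[H⁺] + K1K2/[H⁺]²) = 1 / (1 + 10^+2.41 + 10^+1.68)
   = 1 / (1 + 257.04 + 47.863) = 1/305.90 = 0.003269
[CO2*] = α₀ × DIC = 0.003269 × 2.19 = 0.00716 mmol/kg = 7.16 μmol/kg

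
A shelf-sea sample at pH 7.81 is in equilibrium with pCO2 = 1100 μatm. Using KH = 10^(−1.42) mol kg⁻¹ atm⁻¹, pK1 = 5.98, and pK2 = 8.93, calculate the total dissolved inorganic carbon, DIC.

DIC = 3.08 mmol/kg

[CO2*] = KH · pCO2 = 10^(−1.42) × 1100×10^-6 = 4.182×10^-5 mol/kg
α₀ = 1/(1 + K1/[H⁺] + K1K2/[H⁺]²) = 1/(1 + 10^+1.83 + 10^+0.71) = 0.01356
DIC = [CO2*]/α₀ = 4.182×10^-5 / 0.01356 = 3.08 mmol/kg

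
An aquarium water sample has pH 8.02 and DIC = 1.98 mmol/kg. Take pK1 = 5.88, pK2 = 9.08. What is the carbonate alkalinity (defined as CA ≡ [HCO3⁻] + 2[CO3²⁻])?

CA = [HCO3⁻] + 2[CO3²⁻] = (α₁ + 2α₂)·DIC
At pH 8.02: [H⁺]/K1 = 10^-2.14 = 0.0072444, K2/[H⁺] = 10^-1.06 = 0.087096
α₁ = 1/(1 + 0.0072444 + 0.087096) = 1/1.0943 = 0.9138; α₂ = α₁·K2/[H⁺] = 0.07959
α₁ + 2α₂ = 1.0730
CA = 1.0730 × 1.98 = 2.12 mmol/kg

CA = 2.12 mmol/kg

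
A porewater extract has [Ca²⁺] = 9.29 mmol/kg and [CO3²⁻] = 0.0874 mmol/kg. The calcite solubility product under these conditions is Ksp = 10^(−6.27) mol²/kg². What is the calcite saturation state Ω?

Ksp = 10^(−6.27) = 5.370×10^-7
Ω = [Ca²⁺][CO3²⁻]/Ksp = (9.29×10^-3)(0.0874×10^-3) / 5.370×10^-7 = 1.51

Ω = 1.51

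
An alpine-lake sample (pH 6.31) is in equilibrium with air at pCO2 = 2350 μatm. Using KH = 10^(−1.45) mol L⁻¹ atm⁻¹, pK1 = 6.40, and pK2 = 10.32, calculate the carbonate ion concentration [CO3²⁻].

[CO3²⁻] = 0.00662 μmol/L

[CO2*] = KH · pCO2 = 10^(−1.45) × 2350×10^-6 = 8.338×10^-5 mol/L
α₀ = 1/(1 + K1/[H⁺] + K1K2/[H⁺]²) = 1/(1 + 10^-0.09 + 10^-4.10) = 0.5516
DIC = [CO2*]/α₀ = 8.338×10^-5 / 0.5516 = 0.1512 mmol/L
[CO3²⁻] = α₂·DIC; α₂ = 4.382×10^-5, so [CO3²⁻] = 4.382×10^-5 × 0.1512 = 6.62×10^-6 mmol/L = 0.00662 μmol/L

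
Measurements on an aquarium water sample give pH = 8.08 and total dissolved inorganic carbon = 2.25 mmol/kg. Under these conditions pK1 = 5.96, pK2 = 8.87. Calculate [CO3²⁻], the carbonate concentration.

α₂ = 1 / (1 + [H⁺]/K2 + [H⁺]²/(K1K2)) = 1 / (1 + 10^+0.79 + 10^-1.33)
   = 1 / (1 + 6.1660 + 0.046774) = 1/7.2127 = 0.1386
[CO3²⁻] = α₂ × DIC = 0.1386 × 2.25 = 0.312 mmol/kg

[CO3²⁻] = 0.312 mmol/kg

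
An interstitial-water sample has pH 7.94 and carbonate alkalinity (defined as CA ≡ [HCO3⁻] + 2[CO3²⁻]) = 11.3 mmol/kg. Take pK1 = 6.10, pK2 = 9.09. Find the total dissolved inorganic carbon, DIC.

CA = [HCO3⁻] + 2[CO3²⁻] = (α₁ + 2α₂)·DIC
At pH 7.94: [H⁺]/K1 = 10^-1.84 = 0.014454, K2/[H⁺] = 10^-1.15 = 0.070795
α₁ = 1/(1 + 0.014454 + 0.070795) = 1/1.0852 = 0.9214; α₂ = α₁·K2/[H⁺] = 0.06523
α₁ + 2α₂ = 1.0519
DIC = CA / (α₁ + 2α₂) = 11.3 / 1.0519 = 10.7 mmol/kg

DIC = 10.7 mmol/kg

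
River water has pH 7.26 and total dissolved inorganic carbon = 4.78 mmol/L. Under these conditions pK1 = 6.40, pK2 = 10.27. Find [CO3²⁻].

[CO3²⁻] = 4.10 μmol/L

α₂ = 1 / (1 + [H⁺]/K2 + [H⁺]²/(K1K2)) = 1 / (1 + 10^+3.01 + 10^+2.15)
   = 1 / (1 + 1023.3 + 141.25) = 1/1165.5 = 0.0008580
[CO3²⁻] = α₂ × DIC = 0.0008580 × 4.78 = 0.00410 mmol/L = 4.10 μmol/L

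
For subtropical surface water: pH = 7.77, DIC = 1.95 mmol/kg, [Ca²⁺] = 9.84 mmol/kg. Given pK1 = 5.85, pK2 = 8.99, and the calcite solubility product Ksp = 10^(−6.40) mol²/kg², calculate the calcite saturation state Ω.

Ω = 2.71

α₂ = 1 / (1 + [H⁺]/K2 + [H⁺]²/(K1K2)) = 1 / (1 + 10^+1.22 + 10^-0.70)
   = 1 / (1 + 16.596 + 0.19953) = 1/17.795 = 0.05619
[CO3²⁻] = α₂ × DIC = 0.05619 × 1.95 = 0.1096 mmol/kg
Ksp = 10^(−6.40) = 3.981×10^-7
Ω = [Ca²⁺][CO3²⁻]/Ksp = (9.84×10^-3)(1.096×10^-4) / 3.981×10^-7 = 2.71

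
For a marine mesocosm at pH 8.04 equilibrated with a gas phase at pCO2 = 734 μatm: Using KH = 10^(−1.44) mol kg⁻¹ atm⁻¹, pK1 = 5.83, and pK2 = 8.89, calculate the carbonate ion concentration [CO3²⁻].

[CO3²⁻] = 0.611 mmol/kg

[CO2*] = KH · pCO2 = 10^(−1.44) × 734×10^-6 = 2.665×10^-5 mol/kg
α₀ = 1/(1 + K1/[H⁺] + K1K2/[H⁺]²) = 1/(1 + 10^+2.21 + 10^+1.36) = 0.005374
DIC = [CO2*]/α₀ = 2.665×10^-5 / 0.005374 = 4.959 mmol/kg
[CO3²⁻] = α₂·DIC; α₂ = 0.1231, so [CO3²⁻] = 0.1231 × 4.959 = 0.611 mmol/kg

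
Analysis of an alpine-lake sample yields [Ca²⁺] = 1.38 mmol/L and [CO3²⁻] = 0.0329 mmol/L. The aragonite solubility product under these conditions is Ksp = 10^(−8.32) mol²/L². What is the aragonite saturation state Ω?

Ksp = 10^(−8.32) = 4.786×10^-9
Ω = [Ca²⁺][CO3²⁻]/Ksp = (1.38×10^-3)(0.0329×10^-3) / 4.786×10^-9 = 9.49

Ω = 9.49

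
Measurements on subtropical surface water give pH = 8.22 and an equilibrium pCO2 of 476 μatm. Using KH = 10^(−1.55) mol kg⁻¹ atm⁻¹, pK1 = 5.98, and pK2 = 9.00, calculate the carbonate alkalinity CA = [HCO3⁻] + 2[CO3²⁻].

CA = 3.11 mmol/kg

[CO2*] = KH · pCO2 = 10^(−1.55) × 476×10^-6 = 1.342×10^-5 mol/kg
α₀ = 1/(1 + K1/[H⁺] + K1K2/[H⁺]²) = 1/(1 + 10^+2.24 + 10^+1.46) = 0.004911
DIC = [CO2*]/α₀ = 1.342×10^-5 / 0.004911 = 2.732 mmol/kg
CA = (α₁ + 2α₂)·DIC = (0.8535 + 2×0.1416) × 2.732 = 3.11 mmol/kg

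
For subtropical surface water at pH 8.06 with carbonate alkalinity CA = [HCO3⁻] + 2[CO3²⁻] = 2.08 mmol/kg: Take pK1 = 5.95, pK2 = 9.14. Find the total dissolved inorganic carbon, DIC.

CA = [HCO3⁻] + 2[CO3²⁻] = (α₁ + 2α₂)·DIC
At pH 8.06: [H⁺]/K1 = 10^-2.11 = 0.0077625, K2/[H⁺] = 10^-1.08 = 0.083176
α₁ = 1/(1 + 0.0077625 + 0.083176) = 1/1.0909 = 0.9166; α₂ = α₁·K2/[H⁺] = 0.07624
α₁ + 2α₂ = 1.0691
DIC = CA / (α₁ + 2α₂) = 2.08 / 1.0691 = 1.95 mmol/kg

DIC = 1.95 mmol/kg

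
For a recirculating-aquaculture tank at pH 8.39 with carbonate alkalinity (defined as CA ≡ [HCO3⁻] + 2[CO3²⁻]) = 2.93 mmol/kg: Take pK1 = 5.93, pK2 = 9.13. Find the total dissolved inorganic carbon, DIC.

DIC = 2.55 mmol/kg

CA = [HCO3⁻] + 2[CO3²⁻] = (α₁ + 2α₂)·DIC
At pH 8.39: [H⁺]/K1 = 10^-2.46 = 0.0034674, K2/[H⁺] = 10^-0.74 = 0.18197
α₁ = 1/(1 + 0.0034674 + 0.18197) = 1/1.1854 = 0.8436; α₂ = α₁·K2/[H⁺] = 0.1535
α₁ + 2α₂ = 1.1506
DIC = CA / (α₁ + 2α₂) = 2.93 / 1.1506 = 2.55 mmol/kg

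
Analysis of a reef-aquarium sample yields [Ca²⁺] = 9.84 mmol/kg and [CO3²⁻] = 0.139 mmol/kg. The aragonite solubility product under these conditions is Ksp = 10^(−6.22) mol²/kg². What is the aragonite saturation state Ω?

Ksp = 10^(−6.22) = 6.026×10^-7
Ω = [Ca²⁺][CO3²⁻]/Ksp = (9.84×10^-3)(0.139×10^-3) / 6.026×10^-7 = 2.27

Ω = 2.27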